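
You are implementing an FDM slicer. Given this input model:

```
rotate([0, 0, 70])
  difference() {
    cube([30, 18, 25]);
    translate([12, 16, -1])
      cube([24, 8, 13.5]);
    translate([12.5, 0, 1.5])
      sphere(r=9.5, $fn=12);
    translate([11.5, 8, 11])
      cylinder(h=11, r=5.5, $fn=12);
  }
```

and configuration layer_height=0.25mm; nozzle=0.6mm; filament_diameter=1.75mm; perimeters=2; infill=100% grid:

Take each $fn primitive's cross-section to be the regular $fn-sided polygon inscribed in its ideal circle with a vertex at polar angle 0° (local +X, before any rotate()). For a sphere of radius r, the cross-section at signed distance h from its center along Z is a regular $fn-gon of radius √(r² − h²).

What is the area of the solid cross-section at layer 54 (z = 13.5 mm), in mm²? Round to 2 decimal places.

At z = 13.5 mm: the cube is present — its section is the full 30×18 rectangle (area 540.00 mm²); the cube at (12, 16) does not reach this height (z outside [-1, 12.5]); the sphere at (12.5, 0) does not reach this height (|z−center|=12.000 > r=9.5); the r=5.5 cylinder at (11.5, 8) contributes a regular 12-gon of circumradius 5.5 (area = (12/2)·5.500²·sin(360°/12) = 90.75 mm²); Taking the first minus the rest: starting from the 30×18 cube (540.00 mm²), the r=5.5 cylinder at (11.5, 8) lies wholly inside it (removes its full 90.75 mm² and its 34.16 mm outline becomes a hole wall) — area = 449.25 mm²; (whole slice rotated 70° about Z — lengths, areas and connectivity unchanged). Overall, the cross-section is one region with 1 hole. Net area = 449.25 mm².

449.25 mm²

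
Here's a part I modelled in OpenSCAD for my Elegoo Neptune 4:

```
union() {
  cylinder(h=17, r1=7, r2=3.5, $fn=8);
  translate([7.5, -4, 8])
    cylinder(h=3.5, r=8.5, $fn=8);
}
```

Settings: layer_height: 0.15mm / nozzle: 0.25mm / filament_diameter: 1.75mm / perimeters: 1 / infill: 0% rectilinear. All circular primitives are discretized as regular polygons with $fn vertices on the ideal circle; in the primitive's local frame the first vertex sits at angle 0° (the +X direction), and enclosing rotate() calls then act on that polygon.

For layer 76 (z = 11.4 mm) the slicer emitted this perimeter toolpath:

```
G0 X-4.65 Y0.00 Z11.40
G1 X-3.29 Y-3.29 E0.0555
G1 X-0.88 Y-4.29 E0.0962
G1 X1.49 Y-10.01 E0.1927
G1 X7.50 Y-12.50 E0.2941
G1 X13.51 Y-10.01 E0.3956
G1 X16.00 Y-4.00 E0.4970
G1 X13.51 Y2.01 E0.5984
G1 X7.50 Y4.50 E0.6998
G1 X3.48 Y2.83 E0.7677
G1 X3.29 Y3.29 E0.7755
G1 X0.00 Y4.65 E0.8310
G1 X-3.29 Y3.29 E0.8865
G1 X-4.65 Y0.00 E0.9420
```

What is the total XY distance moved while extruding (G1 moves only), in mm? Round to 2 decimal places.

Sum the Euclidean lengths of each G1 segment: total = 60.42 mm.

60.42 mm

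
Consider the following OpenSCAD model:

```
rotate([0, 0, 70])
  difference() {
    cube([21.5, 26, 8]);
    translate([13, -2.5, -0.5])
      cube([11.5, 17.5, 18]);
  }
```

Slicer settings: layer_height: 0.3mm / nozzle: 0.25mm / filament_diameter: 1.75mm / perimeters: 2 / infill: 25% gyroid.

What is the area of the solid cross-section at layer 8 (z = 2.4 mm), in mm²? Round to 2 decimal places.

At z = 2.4 mm: the cube is present — its section is the full 21.5×26 rectangle (area 559.00 mm²); the 11.5×17.5 cube at (13, -2.5) contributes its full rectangle (area 201.25 mm²); After the difference (first − rest): starting from the 21.5×26 cube (559.00 mm²), the 11.5×17.5 cube at (13, -2.5) partially overlaps it — only the 127.50 mm² overlap (of its 201.25 mm²) is removed, clipping the outline — area = 431.50 mm²; (whole slice rotated 70° about Z — lengths, areas and connectivity unchanged). Overall, the cross-section is a single solid region. Net area = 431.50 mm².

431.50 mm²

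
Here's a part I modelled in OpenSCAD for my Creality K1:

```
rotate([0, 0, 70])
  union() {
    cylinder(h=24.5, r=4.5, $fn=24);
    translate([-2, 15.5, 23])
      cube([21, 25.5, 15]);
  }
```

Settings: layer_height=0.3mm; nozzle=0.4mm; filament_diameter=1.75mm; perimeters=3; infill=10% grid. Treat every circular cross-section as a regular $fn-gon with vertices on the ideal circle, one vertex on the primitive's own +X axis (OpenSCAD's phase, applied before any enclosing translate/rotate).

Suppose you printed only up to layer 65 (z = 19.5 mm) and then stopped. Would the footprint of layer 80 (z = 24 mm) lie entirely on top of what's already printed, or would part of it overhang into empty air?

part overhangs

Compare the two slices. At z = 19.5: the r=4.5 cylinder contributes a regular 24-gon of circumradius 4.5 (area = (24/2)·4.500²·sin(360°/24) = 62.89 mm²); the cube at (-2, 15.5) is not intersected at this z (z outside [23, 38]); Taking the union: only the r=4.5 cylinder is present, so the union is just that shape — area = 62.89 mm²; (whole slice rotated 70° about Z — lengths, areas and connectivity unchanged). At z = 24: the r=4.5 cylinder contributes a regular 24-gon of circumradius 4.5 (area = (24/2)·4.500²·sin(360°/24) = 62.89 mm²); the cube at (-2, 15.5) (footprint 21×25.5) is included at this height (area 535.50 mm²); Combining (union): the 2 present regions are separate (no shared area or edge), so areas and boundary lengths simply add and each stays a separate island — area = 598.39 mm²; (whole slice rotated 70° about Z — lengths, areas and connectivity unchanged). Checking containment: at z = 24 the cross-section extends beyond the z = 19.5 cross-section by about 535.50 mm².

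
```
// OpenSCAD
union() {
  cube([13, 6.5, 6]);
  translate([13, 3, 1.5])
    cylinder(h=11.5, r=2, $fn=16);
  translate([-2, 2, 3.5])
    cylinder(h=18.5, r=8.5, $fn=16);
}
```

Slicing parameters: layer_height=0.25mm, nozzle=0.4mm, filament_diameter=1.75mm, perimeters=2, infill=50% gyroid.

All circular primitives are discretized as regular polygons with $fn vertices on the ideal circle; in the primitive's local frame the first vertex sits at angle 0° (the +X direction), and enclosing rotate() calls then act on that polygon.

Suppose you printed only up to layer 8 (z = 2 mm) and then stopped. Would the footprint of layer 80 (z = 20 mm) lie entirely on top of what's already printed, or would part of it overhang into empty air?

part overhangs

Compare the two slices. At z = 2: the cube (footprint 13×6.5) is included at this height (area 84.50 mm²); the r=2 cylinder at (13, 3) contributes a regular 16-gon of circumradius 2 (area = (16/2)·2.000²·sin(360°/16) = 12.25 mm²); the cylinder at (-2, 2) is not intersected at this z (z outside [3.5, 22]); Combining (union): the regions partially overlap — summed areas 96.75 mm² minus the doubly-counted overlap 6.12 mm² gives 90.62 mm² — area = 90.62 mm². At z = 20: the cube is absent (z outside [0, 6]); the cylinder at (13, 3) does not reach this height (z outside [1.5, 13]); the r=8.5 cylinder at (-2, 2) contributes a regular 16-gon of circumradius 8.5 (area = (16/2)·8.500²·sin(360°/16) = 221.19 mm²); Merging all regions: only the r=8.5 cylinder at (-2, 2) is present, so the union is just that shape — area = 221.19 mm². Checking containment: at z = 20 the cross-section extends beyond the z = 2 cross-section by about 181.72 mm².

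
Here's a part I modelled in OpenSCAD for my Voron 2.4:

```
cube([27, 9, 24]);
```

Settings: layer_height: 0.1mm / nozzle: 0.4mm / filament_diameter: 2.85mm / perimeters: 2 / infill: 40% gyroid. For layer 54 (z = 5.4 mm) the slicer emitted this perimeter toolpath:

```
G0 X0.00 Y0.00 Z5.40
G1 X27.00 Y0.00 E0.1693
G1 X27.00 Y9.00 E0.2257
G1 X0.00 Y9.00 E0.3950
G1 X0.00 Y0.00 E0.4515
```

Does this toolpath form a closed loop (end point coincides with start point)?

yes

Start point (G0): (0.00, 0.00). End point (last G1): the path returns to the start — closed.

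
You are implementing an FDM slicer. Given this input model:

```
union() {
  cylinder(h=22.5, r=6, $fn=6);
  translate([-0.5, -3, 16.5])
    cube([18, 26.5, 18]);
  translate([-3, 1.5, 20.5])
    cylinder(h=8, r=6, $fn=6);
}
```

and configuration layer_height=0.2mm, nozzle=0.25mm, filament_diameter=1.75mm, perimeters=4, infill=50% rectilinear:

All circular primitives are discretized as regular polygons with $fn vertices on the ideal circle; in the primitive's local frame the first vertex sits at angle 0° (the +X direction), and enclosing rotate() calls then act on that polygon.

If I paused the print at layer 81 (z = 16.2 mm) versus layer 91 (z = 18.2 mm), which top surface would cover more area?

layer 91 (z = 18.2 mm)

Layer 81 (z = 16.2): the r=6 cylinder contributes a regular 6-gon of circumradius 6 (area = (6/2)·6.000²·sin(360°/6) = 93.53 mm²); the cube at (-0.5, -3) is not intersected at this z (z outside [16.5, 34.5]); the cylinder at (-3, 1.5) does not reach this height (z outside [20.5, 28.5]); Combining (union): only the r=6 cylinder is present, so the union is just that shape — area = 93.53 mm². So its area = 93.53 mm². Layer 91 (z = 18.2): the r=6 cylinder contributes a regular 6-gon of circumradius 6 (area = (6/2)·6.000²·sin(360°/6) = 93.53 mm²); the 18×26.5 cube at (-0.5, -3) contributes its full rectangle (area 477.00 mm²); the cylinder at (-3, 1.5) does not reach this height (z outside [20.5, 28.5]); Taking the union: the regions partially overlap — summed areas 570.53 mm² minus the doubly-counted overlap 42.88 mm² gives 527.65 mm² — area = 527.65 mm². So its area = 527.65 mm². Layer 91 is larger (527.65 vs 93.53 mm²).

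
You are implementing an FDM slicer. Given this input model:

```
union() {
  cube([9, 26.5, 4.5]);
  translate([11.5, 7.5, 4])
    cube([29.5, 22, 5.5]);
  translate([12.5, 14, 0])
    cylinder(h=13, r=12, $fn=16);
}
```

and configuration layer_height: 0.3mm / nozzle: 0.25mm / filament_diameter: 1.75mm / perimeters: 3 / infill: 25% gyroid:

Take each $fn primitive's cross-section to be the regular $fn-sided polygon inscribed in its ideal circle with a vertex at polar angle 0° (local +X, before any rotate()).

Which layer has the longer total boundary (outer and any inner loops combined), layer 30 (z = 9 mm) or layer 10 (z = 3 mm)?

Layer 30 (z = 9): the cube does not reach this height (z outside [0, 4.5]); the 29.5×22 cube at (11.5, 7.5) contributes its full rectangle (perimeter 103.00 mm); the r=12 cylinder at (12.5, 14) contributes a regular 16-gon of circumradius 12 (perimeter = 2·16·12.000·sin(180°/16) = 74.91 mm); Combining (union): the regions partially overlap (shared area 201.56 mm²), so the edge portions inside another operand are dropped and the merged outline is re-measured after clipping — boundary = 122.08 mm. So its perimeter = 122.08 mm. Layer 10 (z = 3): the cube (footprint 9×26.5) is included at this height (perimeter 71.00 mm); the cube at (11.5, 7.5) is not intersected at this z (z outside [4, 9.5]); the cylinder at (12.5, 14): section is a regular 16-gon, circumradius r=12 (perimeter = 2·16·12.000·sin(180°/16) = 74.91 mm); Taking the union: the regions partially overlap (shared area 138.86 mm²), so the edge portions inside another operand are dropped and the merged outline is re-measured after clipping — boundary = 92.99 mm. So its perimeter = 92.99 mm. Layer 30 is larger (122.08 vs 92.99 mm).

layer 30 (z = 9 mm)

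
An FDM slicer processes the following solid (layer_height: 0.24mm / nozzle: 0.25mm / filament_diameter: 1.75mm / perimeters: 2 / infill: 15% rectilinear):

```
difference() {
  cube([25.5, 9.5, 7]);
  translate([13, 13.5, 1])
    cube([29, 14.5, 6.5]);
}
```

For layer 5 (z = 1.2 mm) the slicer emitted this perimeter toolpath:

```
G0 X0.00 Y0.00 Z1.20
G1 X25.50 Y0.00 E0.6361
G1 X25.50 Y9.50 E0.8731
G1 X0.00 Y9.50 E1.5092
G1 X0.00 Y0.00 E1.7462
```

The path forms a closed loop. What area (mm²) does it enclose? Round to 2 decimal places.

Apply the shoelace formula to the sequence of (X, Y) vertices; enclosed area = 242.25 mm².

242.25 mm²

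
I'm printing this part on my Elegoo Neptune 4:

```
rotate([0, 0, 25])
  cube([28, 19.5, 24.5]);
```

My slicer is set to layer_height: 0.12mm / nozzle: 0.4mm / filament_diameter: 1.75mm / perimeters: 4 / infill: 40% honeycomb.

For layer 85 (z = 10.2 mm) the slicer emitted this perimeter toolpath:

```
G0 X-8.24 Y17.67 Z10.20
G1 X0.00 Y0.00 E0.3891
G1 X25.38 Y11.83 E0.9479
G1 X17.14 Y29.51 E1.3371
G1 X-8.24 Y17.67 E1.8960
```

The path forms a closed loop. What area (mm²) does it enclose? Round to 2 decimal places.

546.11 mm²

Apply the shoelace formula to the sequence of (X, Y) vertices; enclosed area = 546.11 mm².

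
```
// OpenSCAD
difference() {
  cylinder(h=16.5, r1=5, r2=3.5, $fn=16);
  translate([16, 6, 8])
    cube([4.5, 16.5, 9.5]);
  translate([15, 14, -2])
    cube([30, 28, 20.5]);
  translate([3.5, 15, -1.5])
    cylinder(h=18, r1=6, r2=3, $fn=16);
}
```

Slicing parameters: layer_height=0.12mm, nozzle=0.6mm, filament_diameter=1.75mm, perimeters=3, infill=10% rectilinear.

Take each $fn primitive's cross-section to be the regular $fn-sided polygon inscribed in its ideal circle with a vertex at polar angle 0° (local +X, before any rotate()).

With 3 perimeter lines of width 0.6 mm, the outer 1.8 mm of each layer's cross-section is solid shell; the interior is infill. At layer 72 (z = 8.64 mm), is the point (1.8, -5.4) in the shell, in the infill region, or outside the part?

At z = 8.64 mm: the cone: at t=0.524 of its height the radius interpolates to r₁+(r₂−r₁)t = 4.215, giving a regular 16-gon of that circumradius; the cube at (16, 6) (footprint 4.5×16.5) is included at this height; the cube at (15, 14) (footprint 30×28) is included at this height; the cone at (3.5, 15) (r1=6→r2=3) has section circumradius 4.310 here — a regular 16-gon; Taking the first minus the rest: starting from the cone, the 4.5×16.5 cube at (16, 6) misses the remaining region (no effect); the 30×28 cube at (15, 14) misses the remaining region (no effect); the cone at (3.5, 15) misses the remaining region (no effect) — 1 connected region. Overall, the cross-section is a single solid region. The nearest boundary edge runs (1.61, -3.89)→(-0.00, -4.21); distance from the point to it = 1.51 mm. The point is not inside any of the regions above, so it lies outside the cross-section (1.51 mm from the nearest boundary).

outside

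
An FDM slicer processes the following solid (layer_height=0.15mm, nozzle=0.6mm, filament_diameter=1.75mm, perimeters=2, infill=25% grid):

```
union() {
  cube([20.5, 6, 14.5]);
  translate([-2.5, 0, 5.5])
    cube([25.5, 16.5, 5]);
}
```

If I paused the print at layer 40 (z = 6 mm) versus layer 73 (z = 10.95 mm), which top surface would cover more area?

layer 40 (z = 6 mm)

Layer 40 (z = 6): the cube is present — its section is the full 20.5×6 rectangle (area 123.00 mm²); the 25.5×16.5 cube at (-2.5, 0) contributes its full rectangle (area 420.75 mm²); Merging all regions: the 20.5×6 cube lies entirely inside the 25.5×16.5 cube at (-2.5, 0), so the union is just the 25.5×16.5 cube at (-2.5, 0) — area = 420.75 mm². So its area = 420.75 mm². Layer 73 (z = 10.95): the cube (footprint 20.5×6) is included at this height (area 123.00 mm²); the cube at (-2.5, 0) is absent (z outside [5.5, 10.5]); Combining (union): only the 20.5×6 cube is present, so the union is just that shape — area = 123.00 mm². So its area = 123.00 mm². Layer 40 is larger (420.75 vs 123.00 mm²).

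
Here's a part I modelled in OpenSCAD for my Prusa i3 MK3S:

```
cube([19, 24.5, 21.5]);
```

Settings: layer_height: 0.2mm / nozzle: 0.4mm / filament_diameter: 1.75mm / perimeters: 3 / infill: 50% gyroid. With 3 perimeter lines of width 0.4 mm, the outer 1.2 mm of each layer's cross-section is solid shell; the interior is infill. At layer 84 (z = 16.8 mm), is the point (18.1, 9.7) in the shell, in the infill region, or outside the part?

At z = 16.8 mm: the 19×24.5 cube contributes its full rectangle. Overall, the cross-section is a single solid region. The nearest boundary edge runs (19.00, 0.00)→(19.00, 24.50); distance from the point to it = 0.90 mm. The point is inside the cross-section, 0.90 mm from the nearest boundary — within the 1.2 mm shell band (3 × 0.4).

shell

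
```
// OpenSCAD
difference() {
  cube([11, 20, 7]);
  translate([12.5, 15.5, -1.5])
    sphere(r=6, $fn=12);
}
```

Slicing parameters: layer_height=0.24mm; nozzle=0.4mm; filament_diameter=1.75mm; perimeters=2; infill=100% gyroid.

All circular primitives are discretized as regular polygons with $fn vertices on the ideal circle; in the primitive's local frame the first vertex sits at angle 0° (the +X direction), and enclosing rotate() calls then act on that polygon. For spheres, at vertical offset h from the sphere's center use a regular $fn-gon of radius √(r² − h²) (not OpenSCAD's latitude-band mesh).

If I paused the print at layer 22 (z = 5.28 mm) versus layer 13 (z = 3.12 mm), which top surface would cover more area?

layer 22 (z = 5.28 mm)

Layer 22 (z = 5.28): the cube is present — its section is the full 11×20 rectangle (area 220.00 mm²); the sphere at (12.5, 15.5) is not intersected at this z (|z−center|=6.780 > r=6); After the difference (first − rest): none of the subtracted shapes is present at this height, so the 11×20 cube is unchanged — area = 220.00 mm². So its area = 220.00 mm². Layer 13 (z = 3.12): the cube is present — its section is the full 11×20 rectangle (area 220.00 mm²); the sphere at (12.5, 15.5): section is a regular 12-gon, circumradius = √(r²−h²) = √(6²−4.62²) = 3.828 (area = (12/2)·3.828²·sin(360°/12) = 43.97 mm²); Subtracting the remaining from the first: starting from the 11×20 cube (220.00 mm²), the r=6 sphere at (12.5, 15.5) partially overlaps it — only the 11.10 mm² overlap (of its 43.97 mm²) is removed, clipping the outline — area = 208.90 mm². So its area = 208.90 mm². Layer 22 is larger (220.00 vs 208.90 mm²).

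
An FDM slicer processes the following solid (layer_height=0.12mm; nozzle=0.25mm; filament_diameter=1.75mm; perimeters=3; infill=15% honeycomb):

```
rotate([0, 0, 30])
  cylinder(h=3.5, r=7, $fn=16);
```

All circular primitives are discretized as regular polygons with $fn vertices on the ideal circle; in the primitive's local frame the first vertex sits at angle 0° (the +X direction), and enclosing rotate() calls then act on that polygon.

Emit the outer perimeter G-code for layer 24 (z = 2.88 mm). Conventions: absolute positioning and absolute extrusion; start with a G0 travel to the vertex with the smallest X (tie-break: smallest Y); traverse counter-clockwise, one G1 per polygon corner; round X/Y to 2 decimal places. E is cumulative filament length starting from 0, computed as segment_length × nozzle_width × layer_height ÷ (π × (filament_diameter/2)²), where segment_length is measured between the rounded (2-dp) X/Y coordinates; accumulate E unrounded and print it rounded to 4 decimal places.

At z = 2.88 mm: the r=7 cylinder gives a regular 16-gon of circumradius 7 (constant along its height); (rotated 30° about Z; rotation is an isometry so areas/perimeters/island counts are preserved). The outline is a single polygon with 16 vertices. Extrusion per mm of travel: 0.25 × 0.12 / (π × 0.875²) = 0.012473. Accumulating E over each segment gives final E = 0.5449.

G0 X-6.94 Y-0.91 Z2.88
G1 X-6.06 Y-3.50 E0.0341
G1 X-4.26 Y-5.55 E0.0681
G1 X-1.81 Y-6.76 E0.1022
G1 X0.91 Y-6.94 E0.1362
G1 X3.50 Y-6.06 E0.1703
G1 X5.55 Y-4.26 E0.2044
G1 X6.76 Y-1.81 E0.2385
G1 X6.94 Y0.91 E0.2724
G1 X6.06 Y3.50 E0.3066
G1 X4.26 Y5.55 E0.3406
G1 X1.81 Y6.76 E0.3747
G1 X-0.91 Y6.94 E0.4087
G1 X-3.50 Y6.06 E0.4428
G1 X-5.55 Y4.26 E0.4768
G1 X-6.76 Y1.81 E0.5109
G1 X-6.94 Y-0.91 E0.5449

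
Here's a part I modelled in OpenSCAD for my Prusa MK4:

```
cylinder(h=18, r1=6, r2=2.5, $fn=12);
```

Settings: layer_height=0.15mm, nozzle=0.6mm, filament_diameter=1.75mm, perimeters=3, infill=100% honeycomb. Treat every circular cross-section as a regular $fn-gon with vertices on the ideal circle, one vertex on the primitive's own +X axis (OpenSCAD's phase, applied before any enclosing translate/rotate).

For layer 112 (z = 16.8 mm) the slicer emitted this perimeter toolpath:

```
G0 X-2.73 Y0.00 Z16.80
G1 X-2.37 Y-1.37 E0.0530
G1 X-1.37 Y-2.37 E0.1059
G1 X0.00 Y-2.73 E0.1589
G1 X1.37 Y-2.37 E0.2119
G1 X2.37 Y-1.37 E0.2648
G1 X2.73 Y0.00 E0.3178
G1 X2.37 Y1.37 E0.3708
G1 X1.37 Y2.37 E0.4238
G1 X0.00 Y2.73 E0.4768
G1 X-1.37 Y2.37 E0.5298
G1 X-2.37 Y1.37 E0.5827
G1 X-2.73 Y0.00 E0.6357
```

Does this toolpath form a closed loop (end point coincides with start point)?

Start point (G0): (-2.73, 0.00). End point (last G1): the path returns to the start — closed.

yes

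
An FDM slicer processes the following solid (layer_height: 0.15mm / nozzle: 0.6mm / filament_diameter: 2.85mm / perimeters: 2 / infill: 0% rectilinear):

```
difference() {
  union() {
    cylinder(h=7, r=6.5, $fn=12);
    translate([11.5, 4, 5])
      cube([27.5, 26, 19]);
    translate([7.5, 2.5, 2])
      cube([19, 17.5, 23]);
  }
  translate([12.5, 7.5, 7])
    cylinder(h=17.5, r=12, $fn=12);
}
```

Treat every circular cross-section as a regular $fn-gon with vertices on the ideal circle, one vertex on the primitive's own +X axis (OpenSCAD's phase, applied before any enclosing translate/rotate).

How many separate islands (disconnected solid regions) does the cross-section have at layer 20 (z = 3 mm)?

At z = 3 mm: the r=6.5 cylinder contributes a regular 12-gon of circumradius 6.5; the cube at (11.5, 4) is absent (z outside [5, 24]); the cube at (7.5, 2.5) (footprint 19×17.5) is included at this height; Combining (union): the 2 present regions are separate (no shared area or edge), so areas and boundary lengths simply add and each stays a separate island — 2 connected regions; the cylinder at (12.5, 7.5) does not reach this height (z outside [7, 24.5]); Subtracting the remaining from the first: none of the subtracted shapes is present at this height, so the result so far is unchanged — 2 connected regions. Overall, the cross-section has 2 separate islands. Island count = 2.

2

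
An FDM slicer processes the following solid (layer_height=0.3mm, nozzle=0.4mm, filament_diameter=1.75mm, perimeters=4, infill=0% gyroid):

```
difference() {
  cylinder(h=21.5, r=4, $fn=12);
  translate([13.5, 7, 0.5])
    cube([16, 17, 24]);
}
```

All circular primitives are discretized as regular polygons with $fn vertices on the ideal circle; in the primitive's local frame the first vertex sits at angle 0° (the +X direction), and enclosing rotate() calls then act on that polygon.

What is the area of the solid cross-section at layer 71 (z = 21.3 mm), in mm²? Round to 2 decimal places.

At z = 21.3 mm: the r=4 cylinder contributes a regular 12-gon of circumradius 4 (area = (12/2)·4.000²·sin(360°/12) = 48.00 mm²); the 16×17 cube at (13.5, 7) contributes its full rectangle (area 272.00 mm²); After the difference (first − rest): starting from the r=4 cylinder (48.00 mm²), the 16×17 cube at (13.5, 7) misses the remaining region (no effect) — area = 48.00 mm². Overall, the cross-section is a single solid region. Net area = 48.00 mm².

48.00 mm²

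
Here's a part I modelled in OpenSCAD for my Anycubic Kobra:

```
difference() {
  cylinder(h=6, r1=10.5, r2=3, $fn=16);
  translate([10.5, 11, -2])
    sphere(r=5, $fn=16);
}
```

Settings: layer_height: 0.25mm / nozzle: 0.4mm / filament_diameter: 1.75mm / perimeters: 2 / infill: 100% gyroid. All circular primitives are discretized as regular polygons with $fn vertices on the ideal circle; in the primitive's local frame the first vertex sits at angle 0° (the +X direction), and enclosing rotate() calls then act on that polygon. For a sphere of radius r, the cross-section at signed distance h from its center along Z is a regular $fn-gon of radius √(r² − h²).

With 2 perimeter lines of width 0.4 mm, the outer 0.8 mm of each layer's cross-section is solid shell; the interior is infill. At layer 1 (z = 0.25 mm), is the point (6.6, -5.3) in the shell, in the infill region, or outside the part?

infill

At z = 0.25 mm: the cone (r1=10.5→r2=3) has section circumradius 10.188 here — a regular 16-gon; the r=5 sphere at (10.5, 11) contributes a regular 16-gon of circumradius √(5²−2.25²) = 4.465; Taking the first minus the rest: starting from the cone, the r=5 sphere at (10.5, 11) misses the remaining region (no effect) — 1 connected region. Overall, the cross-section is a single solid region. The nearest boundary edge runs (9.41, -3.90)→(7.20, -7.20); distance from the point to it = 1.56 mm. The point is inside the cross-section and 1.56 mm from the nearest boundary — more than the 0.8 mm shell width (2 × 0.4), so it's in the infill interior.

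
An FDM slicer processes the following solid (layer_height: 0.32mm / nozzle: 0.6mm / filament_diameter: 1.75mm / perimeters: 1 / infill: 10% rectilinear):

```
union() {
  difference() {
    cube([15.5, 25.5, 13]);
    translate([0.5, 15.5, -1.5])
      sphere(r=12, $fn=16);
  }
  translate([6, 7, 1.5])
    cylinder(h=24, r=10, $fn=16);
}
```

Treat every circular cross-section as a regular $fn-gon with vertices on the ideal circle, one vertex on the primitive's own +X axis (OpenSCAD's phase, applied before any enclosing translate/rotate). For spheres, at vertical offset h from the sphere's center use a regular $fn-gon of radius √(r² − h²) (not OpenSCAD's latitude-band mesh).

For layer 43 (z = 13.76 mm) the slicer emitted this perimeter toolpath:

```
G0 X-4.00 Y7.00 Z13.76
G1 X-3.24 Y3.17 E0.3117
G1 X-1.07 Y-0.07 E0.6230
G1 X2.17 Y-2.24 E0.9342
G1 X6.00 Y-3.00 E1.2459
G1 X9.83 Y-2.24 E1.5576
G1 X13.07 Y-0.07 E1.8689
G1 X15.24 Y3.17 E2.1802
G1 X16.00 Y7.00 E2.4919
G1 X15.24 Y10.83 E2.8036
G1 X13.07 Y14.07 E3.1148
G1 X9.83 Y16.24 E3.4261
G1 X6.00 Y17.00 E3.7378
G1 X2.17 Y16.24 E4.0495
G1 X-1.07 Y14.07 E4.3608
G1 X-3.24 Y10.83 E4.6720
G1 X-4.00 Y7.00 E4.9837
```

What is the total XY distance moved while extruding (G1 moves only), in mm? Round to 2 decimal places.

62.43 mm

Sum the Euclidean lengths of each G1 segment: total = 62.43 mm.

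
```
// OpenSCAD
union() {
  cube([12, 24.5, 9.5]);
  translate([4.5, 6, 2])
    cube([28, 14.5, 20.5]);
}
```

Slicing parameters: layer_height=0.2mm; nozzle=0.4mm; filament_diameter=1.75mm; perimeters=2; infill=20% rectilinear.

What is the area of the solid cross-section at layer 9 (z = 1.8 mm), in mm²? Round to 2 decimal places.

294.00 mm²

At z = 1.8 mm: the cube is present — its section is the full 12×24.5 rectangle (area 294.00 mm²); the cube at (4.5, 6) is not intersected at this z (z outside [2, 22.5]); Combining (union): only the 12×24.5 cube is present, so the union is just that shape — area = 294.00 mm². Overall, the cross-section is a single solid region. Net area = 294.00 mm².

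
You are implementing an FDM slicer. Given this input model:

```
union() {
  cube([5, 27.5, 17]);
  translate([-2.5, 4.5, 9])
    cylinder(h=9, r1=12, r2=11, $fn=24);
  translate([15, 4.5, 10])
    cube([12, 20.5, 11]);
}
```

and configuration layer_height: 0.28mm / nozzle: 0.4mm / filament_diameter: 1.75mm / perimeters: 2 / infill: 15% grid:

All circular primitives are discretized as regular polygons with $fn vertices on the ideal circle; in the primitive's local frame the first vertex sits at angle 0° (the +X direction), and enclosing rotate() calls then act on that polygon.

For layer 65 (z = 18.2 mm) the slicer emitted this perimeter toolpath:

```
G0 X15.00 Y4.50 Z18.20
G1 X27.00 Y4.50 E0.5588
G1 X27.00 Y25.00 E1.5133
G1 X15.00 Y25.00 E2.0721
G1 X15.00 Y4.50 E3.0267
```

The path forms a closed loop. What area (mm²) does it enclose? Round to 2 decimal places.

Apply the shoelace formula to the sequence of (X, Y) vertices; enclosed area = 246.00 mm².

246.00 mm²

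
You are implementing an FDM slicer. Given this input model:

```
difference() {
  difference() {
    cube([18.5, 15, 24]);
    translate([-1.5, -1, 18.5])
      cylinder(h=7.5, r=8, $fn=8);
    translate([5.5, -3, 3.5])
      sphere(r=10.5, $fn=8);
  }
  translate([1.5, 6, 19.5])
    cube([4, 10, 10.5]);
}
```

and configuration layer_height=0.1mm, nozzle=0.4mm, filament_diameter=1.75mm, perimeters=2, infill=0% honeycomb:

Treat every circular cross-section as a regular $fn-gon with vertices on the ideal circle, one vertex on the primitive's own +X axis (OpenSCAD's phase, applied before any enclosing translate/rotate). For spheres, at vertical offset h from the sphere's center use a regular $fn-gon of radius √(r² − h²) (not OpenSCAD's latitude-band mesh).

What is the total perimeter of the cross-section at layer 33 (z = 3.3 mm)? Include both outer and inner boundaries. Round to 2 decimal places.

65.80 mm

At z = 3.3 mm: the cube is present — its section is the full 18.5×15 rectangle (perimeter 67.00 mm); the cylinder at (-1.5, -1) is not intersected at this z (z outside [18.5, 26]); the r=10.5 sphere at (5.5, -3) slices to a regular 8-gon of circumradius 10.498 (√(r²−h²) with h=0.2 from center) (perimeter = 2·8·10.498·sin(180°/8) = 64.28 mm); Taking the first minus the rest: starting from the 18.5×15 cube, the r=10.5 sphere at (5.5, -3) partially overlaps it — only the 83.27 mm² overlap (of its 311.72 mm²) is removed, clipping the outline — boundary = 65.80 mm; the cube at (1.5, 6) is not intersected at this z (z outside [19.5, 30]); After the difference (first − rest): none of the subtracted shapes is present at this height, so the result so far is unchanged — boundary = 65.80 mm. Overall, the cross-section is a single solid region. Total boundary length (outer) = 65.80 mm.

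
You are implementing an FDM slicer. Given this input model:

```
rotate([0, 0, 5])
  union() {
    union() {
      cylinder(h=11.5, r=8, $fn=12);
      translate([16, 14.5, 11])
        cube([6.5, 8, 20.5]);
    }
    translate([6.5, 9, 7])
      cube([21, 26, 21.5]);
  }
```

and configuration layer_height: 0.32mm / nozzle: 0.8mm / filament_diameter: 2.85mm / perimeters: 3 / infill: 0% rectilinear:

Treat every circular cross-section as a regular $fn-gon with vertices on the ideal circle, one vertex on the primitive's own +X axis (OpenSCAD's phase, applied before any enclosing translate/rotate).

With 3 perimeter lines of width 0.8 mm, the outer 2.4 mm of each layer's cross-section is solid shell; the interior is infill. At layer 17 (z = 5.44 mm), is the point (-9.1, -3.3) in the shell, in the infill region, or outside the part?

outside

At z = 5.44 mm: the r=8 cylinder gives a regular 12-gon of circumradius 8 (constant along its height); the cube at (16, 14.5) is absent (z outside [11, 31.5]); Combining (union): only the r=8 cylinder is present, so the union is just that shape — 1 connected region; the cube at (6.5, 9) is absent (z outside [7, 28.5]); Combining (union): only that combined region is present, so the union is just that shape — 1 connected region; (whole slice rotated 5° about Z — lengths, areas and connectivity unchanged). Overall, the cross-section is a single solid region. Undo the 5° rotation: the query point maps to (-9.353, -2.494) in the un-rotated model frame. The nearest boundary edge runs (-8.00, 0.00)→(-6.93, -4.00); distance from the point to it = 1.95 mm. The point is not inside any of the regions above, so it lies outside the cross-section (1.95 mm from the nearest boundary).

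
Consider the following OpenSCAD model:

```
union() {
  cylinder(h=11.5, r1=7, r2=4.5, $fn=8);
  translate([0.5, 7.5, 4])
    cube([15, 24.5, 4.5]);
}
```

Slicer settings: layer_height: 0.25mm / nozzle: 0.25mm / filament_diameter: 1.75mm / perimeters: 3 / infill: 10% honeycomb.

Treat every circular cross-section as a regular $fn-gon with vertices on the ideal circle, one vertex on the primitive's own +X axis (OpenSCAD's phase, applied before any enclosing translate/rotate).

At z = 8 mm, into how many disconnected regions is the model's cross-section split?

At z = 8 mm: the cone contributes a regular 8-gon of circumradius 5.261 (interpolated between r1=7 and r2=4.5 at t=0.696); the cube at (0.5, 7.5) (footprint 15×24.5) is included at this height; Combining (union): the 2 present regions are separate (no shared area or edge), so areas and boundary lengths simply add and each stays a separate island — 2 connected regions. The result has 2 disconnected regions.

2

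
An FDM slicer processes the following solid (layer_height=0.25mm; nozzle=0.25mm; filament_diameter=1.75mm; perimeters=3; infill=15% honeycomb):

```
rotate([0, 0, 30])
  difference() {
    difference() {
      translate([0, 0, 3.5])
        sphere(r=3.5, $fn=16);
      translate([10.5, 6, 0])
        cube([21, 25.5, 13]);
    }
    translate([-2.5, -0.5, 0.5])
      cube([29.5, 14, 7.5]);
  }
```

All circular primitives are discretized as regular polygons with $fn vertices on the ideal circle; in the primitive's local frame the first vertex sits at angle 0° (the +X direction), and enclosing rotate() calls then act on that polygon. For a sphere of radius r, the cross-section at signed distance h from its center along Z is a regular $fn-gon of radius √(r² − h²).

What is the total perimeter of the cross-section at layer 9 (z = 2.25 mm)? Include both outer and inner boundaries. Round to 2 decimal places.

20.11 mm

At z = 2.25 mm: the sphere: section is a regular 16-gon, circumradius = √(r²−h²) = √(3.5²−1.25²) = 3.269 (perimeter = 2·16·3.269·sin(180°/16) = 20.41 mm); the cube at (10.5, 6) (footprint 21×25.5) is included at this height (perimeter 93.00 mm); Subtracting the remaining from the first: starting from the r=3.5 sphere, the 21×25.5 cube at (10.5, 6) misses the remaining region (no effect) — boundary = 20.41 mm; the cube at (-2.5, -0.5) (footprint 29.5×14) is included at this height (perimeter 87.00 mm); After the difference (first − rest): starting from that combined region, the 29.5×14 cube at (-2.5, -0.5) partially overlaps it — only the 18.21 mm² overlap (of its 413.00 mm²) is removed, clipping the outline — boundary = 20.11 mm; (rotated 30° about Z; rotation is an isometry so areas/perimeters/island counts are preserved). Overall, the cross-section is a single solid region. Total boundary length (outer) = 20.11 mm.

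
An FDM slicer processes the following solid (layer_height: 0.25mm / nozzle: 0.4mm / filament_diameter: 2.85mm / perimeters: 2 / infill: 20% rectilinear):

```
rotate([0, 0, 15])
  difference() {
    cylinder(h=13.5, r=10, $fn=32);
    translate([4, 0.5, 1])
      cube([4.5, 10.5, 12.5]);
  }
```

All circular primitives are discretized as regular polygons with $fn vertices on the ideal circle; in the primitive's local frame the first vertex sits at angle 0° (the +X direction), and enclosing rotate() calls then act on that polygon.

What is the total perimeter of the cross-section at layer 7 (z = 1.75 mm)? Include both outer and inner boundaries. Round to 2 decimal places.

74.51 mm

At z = 1.75 mm: the r=10 cylinder contributes a regular 32-gon of circumradius 10 (perimeter = 2·32·10.000·sin(180°/32) = 62.73 mm); the cube at (4, 0.5) (footprint 4.5×10.5) is included at this height (perimeter 30.00 mm); Taking the first minus the rest: starting from the r=10 cylinder, the 4.5×10.5 cube at (4, 0.5) partially overlaps it — only the 31.84 mm² overlap (of its 47.25 mm²) is removed, clipping the outline — boundary = 74.51 mm; (rotated 15° about Z; rotation is an isometry so areas/perimeters/island counts are preserved). Overall, the cross-section is a single solid region. Total boundary length (outer) = 74.51 mm.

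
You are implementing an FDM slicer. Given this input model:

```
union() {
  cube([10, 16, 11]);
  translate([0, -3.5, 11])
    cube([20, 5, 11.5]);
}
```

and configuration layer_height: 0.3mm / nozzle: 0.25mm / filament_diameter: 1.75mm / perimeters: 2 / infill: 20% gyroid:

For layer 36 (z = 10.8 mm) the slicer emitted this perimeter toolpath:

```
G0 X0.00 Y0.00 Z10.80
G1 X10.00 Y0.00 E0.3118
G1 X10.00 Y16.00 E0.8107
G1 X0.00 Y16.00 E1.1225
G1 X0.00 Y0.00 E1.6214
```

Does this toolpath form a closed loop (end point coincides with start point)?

yes

Start point (G0): (0.00, 0.00). End point (last G1): the path returns to the start — closed.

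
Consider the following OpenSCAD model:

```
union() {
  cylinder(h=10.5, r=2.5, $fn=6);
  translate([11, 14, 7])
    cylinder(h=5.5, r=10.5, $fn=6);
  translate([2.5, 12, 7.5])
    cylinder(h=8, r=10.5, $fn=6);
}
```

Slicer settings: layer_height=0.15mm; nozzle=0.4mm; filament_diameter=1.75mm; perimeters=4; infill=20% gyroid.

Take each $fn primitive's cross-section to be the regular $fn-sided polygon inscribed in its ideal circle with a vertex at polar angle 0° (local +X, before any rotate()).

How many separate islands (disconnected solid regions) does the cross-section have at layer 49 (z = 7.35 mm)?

At z = 7.35 mm: the r=2.5 cylinder contributes a regular 6-gon of circumradius 2.5; the r=10.5 cylinder at (11, 14) gives a regular 6-gon of circumradius 10.5 (constant along its height); the cylinder at (2.5, 12) does not reach this height (z outside [7.5, 15.5]); Combining (union): the 2 present regions are separate (no shared area or edge), so areas and boundary lengths simply add and each stays a separate island — 2 connected regions. Overall, the cross-section has 2 separate islands. Island count = 2.

2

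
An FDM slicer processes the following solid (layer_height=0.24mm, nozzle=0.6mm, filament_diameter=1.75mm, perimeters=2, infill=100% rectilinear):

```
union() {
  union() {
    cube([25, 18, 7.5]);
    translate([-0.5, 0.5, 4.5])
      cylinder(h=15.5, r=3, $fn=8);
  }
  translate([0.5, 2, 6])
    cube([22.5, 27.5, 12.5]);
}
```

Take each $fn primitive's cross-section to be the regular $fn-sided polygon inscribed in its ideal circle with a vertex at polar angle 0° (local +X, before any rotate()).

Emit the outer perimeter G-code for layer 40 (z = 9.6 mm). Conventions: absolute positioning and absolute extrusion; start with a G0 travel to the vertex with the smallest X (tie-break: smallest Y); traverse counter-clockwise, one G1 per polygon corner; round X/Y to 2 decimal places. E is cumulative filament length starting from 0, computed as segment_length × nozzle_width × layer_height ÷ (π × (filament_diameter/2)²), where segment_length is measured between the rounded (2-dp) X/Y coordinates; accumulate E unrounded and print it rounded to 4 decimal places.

At z = 9.6 mm: the cube is absent (z outside [0, 7.5]); the r=3 cylinder at (-0.5, 0.5) contributes a regular 8-gon of circumradius 3; Taking the union: only the r=3 cylinder at (-0.5, 0.5) is present, so the union is just that shape — 1 connected region; the cube at (0.5, 2) (footprint 22.5×27.5) is included at this height; Merging all regions: the regions partially overlap (shared area 1.04 mm²), so overlapping operands fuse into one piece — 1 connected region. The outline is a single polygon with 12 vertices. Extrusion per mm of travel: 0.6 × 0.24 / (π × 0.875²) = 0.059868. Accumulating E over each segment gives final E = 6.8254.

G0 X-3.50 Y0.50 Z9.60
G1 X-2.62 Y-1.62 E0.1374
G1 X-0.50 Y-2.50 E0.2748
G1 X1.62 Y-1.62 E0.4123
G1 X2.50 Y0.50 E0.5497
G1 X1.88 Y2.00 E0.6469
G1 X23.00 Y2.00 E1.9113
G1 X23.00 Y29.50 E3.5576
G1 X0.50 Y29.50 E4.9047
G1 X0.50 Y3.09 E6.4858
G1 X-0.50 Y3.50 E6.5505
G1 X-2.62 Y2.62 E6.6879
G1 X-3.50 Y0.50 E6.8254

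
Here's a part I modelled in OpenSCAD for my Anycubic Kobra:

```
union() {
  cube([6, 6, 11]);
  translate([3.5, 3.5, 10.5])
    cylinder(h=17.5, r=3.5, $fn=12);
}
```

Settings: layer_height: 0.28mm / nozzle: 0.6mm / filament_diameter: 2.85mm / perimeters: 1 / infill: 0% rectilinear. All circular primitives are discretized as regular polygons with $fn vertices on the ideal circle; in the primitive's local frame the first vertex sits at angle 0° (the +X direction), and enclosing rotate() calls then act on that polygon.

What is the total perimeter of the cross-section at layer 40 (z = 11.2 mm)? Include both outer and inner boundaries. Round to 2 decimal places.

At z = 11.2 mm: the cube does not reach this height (z outside [0, 11]); the cylinder at (3.5, 3.5): section is a regular 12-gon, circumradius r=3.5 (perimeter = 2·12·3.500·sin(180°/12) = 21.74 mm); Merging all regions: only the r=3.5 cylinder at (3.5, 3.5) is present, so the union is just that shape — boundary = 21.74 mm. Overall, the cross-section is a single solid region. Total boundary length (outer) = 21.74 mm.

21.74 mm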